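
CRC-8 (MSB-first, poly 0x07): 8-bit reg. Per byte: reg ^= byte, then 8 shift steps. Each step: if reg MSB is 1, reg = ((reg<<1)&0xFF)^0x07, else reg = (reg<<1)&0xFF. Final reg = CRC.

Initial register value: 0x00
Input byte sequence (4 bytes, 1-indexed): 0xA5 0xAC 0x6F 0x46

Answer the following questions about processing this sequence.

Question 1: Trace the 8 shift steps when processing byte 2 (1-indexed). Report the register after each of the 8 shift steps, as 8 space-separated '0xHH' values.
Answer: 0xBB 0x71 0xE2 0xC3 0x81 0x05 0x0A 0x14

Derivation:
After byte 1 (0xA5): reg=0x72
Register before byte 2: 0x72
After XOR with byte 0xAC: 0xDE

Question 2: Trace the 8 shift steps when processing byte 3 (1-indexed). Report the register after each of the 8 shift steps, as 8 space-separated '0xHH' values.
Answer: 0xF6 0xEB 0xD1 0xA5 0x4D 0x9A 0x33 0x66

Derivation:
After byte 1 (0xA5): reg=0x72
After byte 2 (0xAC): reg=0x14
Register before byte 3: 0x14
After XOR with byte 0x6F: 0x7B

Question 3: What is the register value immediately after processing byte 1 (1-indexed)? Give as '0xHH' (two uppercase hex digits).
Answer: 0x72

Derivation:
After byte 1 (0xA5): reg=0x72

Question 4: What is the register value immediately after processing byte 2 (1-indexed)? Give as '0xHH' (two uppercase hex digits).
Answer: 0x14

Derivation:
After byte 1 (0xA5): reg=0x72
After byte 2 (0xAC): reg=0x14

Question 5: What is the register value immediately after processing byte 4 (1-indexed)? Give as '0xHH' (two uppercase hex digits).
After byte 1 (0xA5): reg=0x72
After byte 2 (0xAC): reg=0x14
After byte 3 (0x6F): reg=0x66
After byte 4 (0x46): reg=0xE0

Answer: 0xE0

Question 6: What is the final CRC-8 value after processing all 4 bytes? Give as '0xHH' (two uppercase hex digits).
Answer: 0xE0

Derivation:
After byte 1 (0xA5): reg=0x72
After byte 2 (0xAC): reg=0x14
After byte 3 (0x6F): reg=0x66
After byte 4 (0x46): reg=0xE0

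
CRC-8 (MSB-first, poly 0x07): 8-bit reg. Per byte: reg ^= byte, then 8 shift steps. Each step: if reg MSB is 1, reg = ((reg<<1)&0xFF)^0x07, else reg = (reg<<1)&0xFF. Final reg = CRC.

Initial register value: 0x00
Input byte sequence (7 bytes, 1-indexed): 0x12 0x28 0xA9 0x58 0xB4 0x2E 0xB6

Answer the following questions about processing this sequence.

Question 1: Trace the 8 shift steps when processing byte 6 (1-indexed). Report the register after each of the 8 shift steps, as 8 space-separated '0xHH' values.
Answer: 0xEA 0xD3 0xA1 0x45 0x8A 0x13 0x26 0x4C

Derivation:
After byte 1 (0x12): reg=0x7E
After byte 2 (0x28): reg=0xA5
After byte 3 (0xA9): reg=0x24
After byte 4 (0x58): reg=0x73
After byte 5 (0xB4): reg=0x5B
Register before byte 6: 0x5B
After XOR with byte 0x2E: 0x75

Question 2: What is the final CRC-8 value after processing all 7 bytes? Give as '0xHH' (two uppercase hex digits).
Answer: 0xE8

Derivation:
After byte 1 (0x12): reg=0x7E
After byte 2 (0x28): reg=0xA5
After byte 3 (0xA9): reg=0x24
After byte 4 (0x58): reg=0x73
After byte 5 (0xB4): reg=0x5B
After byte 6 (0x2E): reg=0x4C
After byte 7 (0xB6): reg=0xE8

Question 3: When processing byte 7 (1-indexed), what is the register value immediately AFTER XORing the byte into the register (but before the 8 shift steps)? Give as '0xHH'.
Answer: 0xFA

Derivation:
Register before byte 7: 0x4C
Byte 7: 0xB6
0x4C XOR 0xB6 = 0xFA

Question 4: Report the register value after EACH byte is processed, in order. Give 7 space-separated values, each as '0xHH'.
0x7E 0xA5 0x24 0x73 0x5B 0x4C 0xE8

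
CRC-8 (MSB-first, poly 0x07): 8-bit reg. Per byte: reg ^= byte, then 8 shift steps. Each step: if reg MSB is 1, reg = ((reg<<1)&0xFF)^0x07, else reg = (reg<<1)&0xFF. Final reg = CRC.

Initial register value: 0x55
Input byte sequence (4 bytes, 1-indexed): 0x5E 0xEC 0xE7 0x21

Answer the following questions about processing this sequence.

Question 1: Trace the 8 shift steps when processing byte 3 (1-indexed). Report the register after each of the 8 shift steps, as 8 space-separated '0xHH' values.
Answer: 0xF3 0xE1 0xC5 0x8D 0x1D 0x3A 0x74 0xE8

Derivation:
After byte 1 (0x5E): reg=0x31
After byte 2 (0xEC): reg=0x1D
Register before byte 3: 0x1D
After XOR with byte 0xE7: 0xFA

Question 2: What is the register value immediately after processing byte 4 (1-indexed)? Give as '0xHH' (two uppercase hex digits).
After byte 1 (0x5E): reg=0x31
After byte 2 (0xEC): reg=0x1D
After byte 3 (0xE7): reg=0xE8
After byte 4 (0x21): reg=0x71

Answer: 0x71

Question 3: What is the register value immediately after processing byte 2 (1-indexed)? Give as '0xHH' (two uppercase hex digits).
Answer: 0x1D

Derivation:
After byte 1 (0x5E): reg=0x31
After byte 2 (0xEC): reg=0x1D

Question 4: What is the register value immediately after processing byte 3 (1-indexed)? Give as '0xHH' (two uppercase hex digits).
After byte 1 (0x5E): reg=0x31
After byte 2 (0xEC): reg=0x1D
After byte 3 (0xE7): reg=0xE8

Answer: 0xE8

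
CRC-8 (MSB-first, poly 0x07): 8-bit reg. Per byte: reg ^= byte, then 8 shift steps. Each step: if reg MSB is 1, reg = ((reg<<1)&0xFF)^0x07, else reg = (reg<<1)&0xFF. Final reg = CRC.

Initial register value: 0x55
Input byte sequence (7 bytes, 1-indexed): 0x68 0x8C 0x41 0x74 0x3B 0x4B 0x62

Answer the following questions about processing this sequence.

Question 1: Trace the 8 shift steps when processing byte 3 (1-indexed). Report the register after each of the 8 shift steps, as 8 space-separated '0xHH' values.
After byte 1 (0x68): reg=0xB3
After byte 2 (0x8C): reg=0xBD
Register before byte 3: 0xBD
After XOR with byte 0x41: 0xFC

Answer: 0xFF 0xF9 0xF5 0xED 0xDD 0xBD 0x7D 0xFA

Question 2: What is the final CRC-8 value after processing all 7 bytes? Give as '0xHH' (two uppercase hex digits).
Answer: 0x1D

Derivation:
After byte 1 (0x68): reg=0xB3
After byte 2 (0x8C): reg=0xBD
After byte 3 (0x41): reg=0xFA
After byte 4 (0x74): reg=0xA3
After byte 5 (0x3B): reg=0xC1
After byte 6 (0x4B): reg=0xBF
After byte 7 (0x62): reg=0x1D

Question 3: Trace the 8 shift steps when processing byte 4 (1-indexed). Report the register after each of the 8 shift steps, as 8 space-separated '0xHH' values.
Answer: 0x1B 0x36 0x6C 0xD8 0xB7 0x69 0xD2 0xA3

Derivation:
After byte 1 (0x68): reg=0xB3
After byte 2 (0x8C): reg=0xBD
After byte 3 (0x41): reg=0xFA
Register before byte 4: 0xFA
After XOR with byte 0x74: 0x8E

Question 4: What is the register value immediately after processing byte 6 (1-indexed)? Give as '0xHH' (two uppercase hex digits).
Answer: 0xBF

Derivation:
After byte 1 (0x68): reg=0xB3
After byte 2 (0x8C): reg=0xBD
After byte 3 (0x41): reg=0xFA
After byte 4 (0x74): reg=0xA3
After byte 5 (0x3B): reg=0xC1
After byte 6 (0x4B): reg=0xBF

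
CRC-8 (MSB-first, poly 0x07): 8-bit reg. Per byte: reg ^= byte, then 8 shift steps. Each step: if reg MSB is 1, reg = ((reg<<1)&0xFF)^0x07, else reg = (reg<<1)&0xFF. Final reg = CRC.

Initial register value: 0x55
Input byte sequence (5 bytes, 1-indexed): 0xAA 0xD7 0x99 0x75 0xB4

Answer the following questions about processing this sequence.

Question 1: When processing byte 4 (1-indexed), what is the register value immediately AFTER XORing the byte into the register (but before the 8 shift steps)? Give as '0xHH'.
Answer: 0x49

Derivation:
Register before byte 4: 0x3C
Byte 4: 0x75
0x3C XOR 0x75 = 0x49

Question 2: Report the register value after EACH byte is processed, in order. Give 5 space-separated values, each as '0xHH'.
0xF3 0xFC 0x3C 0xF8 0xE3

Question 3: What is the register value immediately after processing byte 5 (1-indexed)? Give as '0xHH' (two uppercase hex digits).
After byte 1 (0xAA): reg=0xF3
After byte 2 (0xD7): reg=0xFC
After byte 3 (0x99): reg=0x3C
After byte 4 (0x75): reg=0xF8
After byte 5 (0xB4): reg=0xE3

Answer: 0xE3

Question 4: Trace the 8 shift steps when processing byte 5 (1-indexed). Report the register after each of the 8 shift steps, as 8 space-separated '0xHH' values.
Answer: 0x98 0x37 0x6E 0xDC 0xBF 0x79 0xF2 0xE3

Derivation:
After byte 1 (0xAA): reg=0xF3
After byte 2 (0xD7): reg=0xFC
After byte 3 (0x99): reg=0x3C
After byte 4 (0x75): reg=0xF8
Register before byte 5: 0xF8
After XOR with byte 0xB4: 0x4C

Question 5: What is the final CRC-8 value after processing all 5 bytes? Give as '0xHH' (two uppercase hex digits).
Answer: 0xE3

Derivation:
After byte 1 (0xAA): reg=0xF3
After byte 2 (0xD7): reg=0xFC
After byte 3 (0x99): reg=0x3C
After byte 4 (0x75): reg=0xF8
After byte 5 (0xB4): reg=0xE3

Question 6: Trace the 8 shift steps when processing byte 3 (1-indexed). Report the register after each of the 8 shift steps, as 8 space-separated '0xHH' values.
Answer: 0xCA 0x93 0x21 0x42 0x84 0x0F 0x1E 0x3C

Derivation:
After byte 1 (0xAA): reg=0xF3
After byte 2 (0xD7): reg=0xFC
Register before byte 3: 0xFC
After XOR with byte 0x99: 0x65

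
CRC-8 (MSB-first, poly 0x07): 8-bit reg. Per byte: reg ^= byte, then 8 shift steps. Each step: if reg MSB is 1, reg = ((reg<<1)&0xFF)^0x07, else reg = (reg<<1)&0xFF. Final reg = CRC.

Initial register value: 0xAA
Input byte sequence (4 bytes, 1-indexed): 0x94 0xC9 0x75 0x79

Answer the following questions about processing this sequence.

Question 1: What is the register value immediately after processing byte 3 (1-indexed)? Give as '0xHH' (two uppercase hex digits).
After byte 1 (0x94): reg=0xBA
After byte 2 (0xC9): reg=0x5E
After byte 3 (0x75): reg=0xD1

Answer: 0xD1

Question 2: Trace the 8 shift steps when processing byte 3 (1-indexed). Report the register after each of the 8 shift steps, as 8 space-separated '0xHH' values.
After byte 1 (0x94): reg=0xBA
After byte 2 (0xC9): reg=0x5E
Register before byte 3: 0x5E
After XOR with byte 0x75: 0x2B

Answer: 0x56 0xAC 0x5F 0xBE 0x7B 0xF6 0xEB 0xD1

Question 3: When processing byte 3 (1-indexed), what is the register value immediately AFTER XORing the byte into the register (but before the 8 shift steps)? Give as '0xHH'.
Register before byte 3: 0x5E
Byte 3: 0x75
0x5E XOR 0x75 = 0x2B

Answer: 0x2B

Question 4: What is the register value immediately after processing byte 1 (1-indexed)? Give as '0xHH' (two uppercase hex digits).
After byte 1 (0x94): reg=0xBA

Answer: 0xBA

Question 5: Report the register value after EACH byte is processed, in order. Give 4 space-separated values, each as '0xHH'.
0xBA 0x5E 0xD1 0x51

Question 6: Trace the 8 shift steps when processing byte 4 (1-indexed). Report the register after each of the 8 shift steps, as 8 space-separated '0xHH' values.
After byte 1 (0x94): reg=0xBA
After byte 2 (0xC9): reg=0x5E
After byte 3 (0x75): reg=0xD1
Register before byte 4: 0xD1
After XOR with byte 0x79: 0xA8

Answer: 0x57 0xAE 0x5B 0xB6 0x6B 0xD6 0xAB 0x51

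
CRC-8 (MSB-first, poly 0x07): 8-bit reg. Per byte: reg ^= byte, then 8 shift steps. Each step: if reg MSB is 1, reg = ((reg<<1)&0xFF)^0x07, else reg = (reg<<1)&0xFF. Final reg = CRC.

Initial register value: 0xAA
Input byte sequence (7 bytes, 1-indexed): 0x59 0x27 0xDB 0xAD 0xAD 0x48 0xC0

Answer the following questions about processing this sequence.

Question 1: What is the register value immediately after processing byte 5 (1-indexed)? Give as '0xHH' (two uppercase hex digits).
Answer: 0x7B

Derivation:
After byte 1 (0x59): reg=0xD7
After byte 2 (0x27): reg=0xDE
After byte 3 (0xDB): reg=0x1B
After byte 4 (0xAD): reg=0x0B
After byte 5 (0xAD): reg=0x7B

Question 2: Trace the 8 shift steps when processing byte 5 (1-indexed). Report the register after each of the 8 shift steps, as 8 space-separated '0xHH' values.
After byte 1 (0x59): reg=0xD7
After byte 2 (0x27): reg=0xDE
After byte 3 (0xDB): reg=0x1B
After byte 4 (0xAD): reg=0x0B
Register before byte 5: 0x0B
After XOR with byte 0xAD: 0xA6

Answer: 0x4B 0x96 0x2B 0x56 0xAC 0x5F 0xBE 0x7B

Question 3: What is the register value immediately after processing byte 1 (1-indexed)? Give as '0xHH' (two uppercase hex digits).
After byte 1 (0x59): reg=0xD7

Answer: 0xD7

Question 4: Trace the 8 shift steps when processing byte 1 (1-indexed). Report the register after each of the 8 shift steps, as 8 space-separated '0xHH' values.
Register before byte 1: 0xAA
After XOR with byte 0x59: 0xF3

Answer: 0xE1 0xC5 0x8D 0x1D 0x3A 0x74 0xE8 0xD7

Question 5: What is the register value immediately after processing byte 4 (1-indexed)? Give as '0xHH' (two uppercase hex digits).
Answer: 0x0B

Derivation:
After byte 1 (0x59): reg=0xD7
After byte 2 (0x27): reg=0xDE
After byte 3 (0xDB): reg=0x1B
After byte 4 (0xAD): reg=0x0B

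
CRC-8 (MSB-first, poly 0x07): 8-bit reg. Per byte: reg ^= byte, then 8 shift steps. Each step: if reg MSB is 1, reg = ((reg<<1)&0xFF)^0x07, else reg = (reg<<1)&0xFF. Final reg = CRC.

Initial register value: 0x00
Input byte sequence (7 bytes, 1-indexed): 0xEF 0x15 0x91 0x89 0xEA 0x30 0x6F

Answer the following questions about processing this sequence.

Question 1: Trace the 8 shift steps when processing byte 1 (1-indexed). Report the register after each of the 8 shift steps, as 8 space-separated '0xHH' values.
Answer: 0xD9 0xB5 0x6D 0xDA 0xB3 0x61 0xC2 0x83

Derivation:
Register before byte 1: 0x00
After XOR with byte 0xEF: 0xEF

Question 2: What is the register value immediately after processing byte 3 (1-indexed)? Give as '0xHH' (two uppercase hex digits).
Answer: 0x61

Derivation:
After byte 1 (0xEF): reg=0x83
After byte 2 (0x15): reg=0xEB
After byte 3 (0x91): reg=0x61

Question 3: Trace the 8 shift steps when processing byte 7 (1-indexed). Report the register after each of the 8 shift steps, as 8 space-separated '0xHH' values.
After byte 1 (0xEF): reg=0x83
After byte 2 (0x15): reg=0xEB
After byte 3 (0x91): reg=0x61
After byte 4 (0x89): reg=0x96
After byte 5 (0xEA): reg=0x73
After byte 6 (0x30): reg=0xCE
Register before byte 7: 0xCE
After XOR with byte 0x6F: 0xA1

Answer: 0x45 0x8A 0x13 0x26 0x4C 0x98 0x37 0x6E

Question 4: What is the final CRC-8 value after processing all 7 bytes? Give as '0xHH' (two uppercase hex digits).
Answer: 0x6E

Derivation:
After byte 1 (0xEF): reg=0x83
After byte 2 (0x15): reg=0xEB
After byte 3 (0x91): reg=0x61
After byte 4 (0x89): reg=0x96
After byte 5 (0xEA): reg=0x73
After byte 6 (0x30): reg=0xCE
After byte 7 (0x6F): reg=0x6E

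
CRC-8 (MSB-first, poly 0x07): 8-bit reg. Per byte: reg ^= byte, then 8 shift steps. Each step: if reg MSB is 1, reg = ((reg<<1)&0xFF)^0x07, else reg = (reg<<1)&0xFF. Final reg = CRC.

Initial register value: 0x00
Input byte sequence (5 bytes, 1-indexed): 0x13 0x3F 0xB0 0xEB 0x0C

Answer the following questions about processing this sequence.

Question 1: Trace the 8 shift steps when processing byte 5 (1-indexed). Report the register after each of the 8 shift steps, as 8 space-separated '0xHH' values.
Answer: 0x4E 0x9C 0x3F 0x7E 0xFC 0xFF 0xF9 0xF5

Derivation:
After byte 1 (0x13): reg=0x79
After byte 2 (0x3F): reg=0xD5
After byte 3 (0xB0): reg=0x3C
After byte 4 (0xEB): reg=0x2B
Register before byte 5: 0x2B
After XOR with byte 0x0C: 0x27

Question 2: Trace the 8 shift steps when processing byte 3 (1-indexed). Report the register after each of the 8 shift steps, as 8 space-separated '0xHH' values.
Answer: 0xCA 0x93 0x21 0x42 0x84 0x0F 0x1E 0x3C

Derivation:
After byte 1 (0x13): reg=0x79
After byte 2 (0x3F): reg=0xD5
Register before byte 3: 0xD5
After XOR with byte 0xB0: 0x65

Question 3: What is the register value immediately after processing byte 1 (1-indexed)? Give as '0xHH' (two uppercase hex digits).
Answer: 0x79

Derivation:
After byte 1 (0x13): reg=0x79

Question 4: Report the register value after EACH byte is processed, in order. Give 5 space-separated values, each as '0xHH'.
0x79 0xD5 0x3C 0x2B 0xF5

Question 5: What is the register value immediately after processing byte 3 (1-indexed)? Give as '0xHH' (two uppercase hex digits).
After byte 1 (0x13): reg=0x79
After byte 2 (0x3F): reg=0xD5
After byte 3 (0xB0): reg=0x3C

Answer: 0x3C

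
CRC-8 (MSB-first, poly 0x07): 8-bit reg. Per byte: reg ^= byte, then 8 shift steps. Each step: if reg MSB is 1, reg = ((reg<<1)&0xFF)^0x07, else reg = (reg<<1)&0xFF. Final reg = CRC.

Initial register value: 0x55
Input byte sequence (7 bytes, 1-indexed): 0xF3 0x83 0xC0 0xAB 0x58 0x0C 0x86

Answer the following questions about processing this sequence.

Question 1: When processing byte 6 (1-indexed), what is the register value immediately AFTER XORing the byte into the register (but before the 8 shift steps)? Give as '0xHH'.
Answer: 0x32

Derivation:
Register before byte 6: 0x3E
Byte 6: 0x0C
0x3E XOR 0x0C = 0x32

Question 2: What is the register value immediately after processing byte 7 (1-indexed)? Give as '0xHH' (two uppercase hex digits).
After byte 1 (0xF3): reg=0x7B
After byte 2 (0x83): reg=0xE6
After byte 3 (0xC0): reg=0xF2
After byte 4 (0xAB): reg=0x88
After byte 5 (0x58): reg=0x3E
After byte 6 (0x0C): reg=0x9E
After byte 7 (0x86): reg=0x48

Answer: 0x48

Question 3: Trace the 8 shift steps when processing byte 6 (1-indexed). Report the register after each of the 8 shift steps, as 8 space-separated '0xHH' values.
Answer: 0x64 0xC8 0x97 0x29 0x52 0xA4 0x4F 0x9E

Derivation:
After byte 1 (0xF3): reg=0x7B
After byte 2 (0x83): reg=0xE6
After byte 3 (0xC0): reg=0xF2
After byte 4 (0xAB): reg=0x88
After byte 5 (0x58): reg=0x3E
Register before byte 6: 0x3E
After XOR with byte 0x0C: 0x32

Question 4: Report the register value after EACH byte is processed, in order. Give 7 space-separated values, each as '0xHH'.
0x7B 0xE6 0xF2 0x88 0x3E 0x9E 0x48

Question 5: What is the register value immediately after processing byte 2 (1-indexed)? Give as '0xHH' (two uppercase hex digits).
Answer: 0xE6

Derivation:
After byte 1 (0xF3): reg=0x7B
After byte 2 (0x83): reg=0xE6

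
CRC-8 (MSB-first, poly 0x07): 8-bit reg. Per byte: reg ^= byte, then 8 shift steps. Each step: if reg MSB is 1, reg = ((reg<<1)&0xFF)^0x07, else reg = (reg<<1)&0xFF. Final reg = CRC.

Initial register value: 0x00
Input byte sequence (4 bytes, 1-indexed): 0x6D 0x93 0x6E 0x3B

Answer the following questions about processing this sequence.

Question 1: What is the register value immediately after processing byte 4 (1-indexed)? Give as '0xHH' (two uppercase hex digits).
Answer: 0x3D

Derivation:
After byte 1 (0x6D): reg=0x04
After byte 2 (0x93): reg=0xEC
After byte 3 (0x6E): reg=0x87
After byte 4 (0x3B): reg=0x3D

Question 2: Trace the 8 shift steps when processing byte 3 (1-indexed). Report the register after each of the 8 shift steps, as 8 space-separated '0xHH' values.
After byte 1 (0x6D): reg=0x04
After byte 2 (0x93): reg=0xEC
Register before byte 3: 0xEC
After XOR with byte 0x6E: 0x82

Answer: 0x03 0x06 0x0C 0x18 0x30 0x60 0xC0 0x87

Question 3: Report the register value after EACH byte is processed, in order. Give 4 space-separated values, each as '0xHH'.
0x04 0xEC 0x87 0x3D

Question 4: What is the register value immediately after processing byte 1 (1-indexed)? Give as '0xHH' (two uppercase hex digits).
After byte 1 (0x6D): reg=0x04

Answer: 0x04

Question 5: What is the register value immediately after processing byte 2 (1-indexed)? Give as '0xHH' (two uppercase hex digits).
Answer: 0xEC

Derivation:
After byte 1 (0x6D): reg=0x04
After byte 2 (0x93): reg=0xEC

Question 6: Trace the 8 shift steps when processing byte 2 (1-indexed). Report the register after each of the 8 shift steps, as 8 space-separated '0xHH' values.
After byte 1 (0x6D): reg=0x04
Register before byte 2: 0x04
After XOR with byte 0x93: 0x97

Answer: 0x29 0x52 0xA4 0x4F 0x9E 0x3B 0x76 0xEC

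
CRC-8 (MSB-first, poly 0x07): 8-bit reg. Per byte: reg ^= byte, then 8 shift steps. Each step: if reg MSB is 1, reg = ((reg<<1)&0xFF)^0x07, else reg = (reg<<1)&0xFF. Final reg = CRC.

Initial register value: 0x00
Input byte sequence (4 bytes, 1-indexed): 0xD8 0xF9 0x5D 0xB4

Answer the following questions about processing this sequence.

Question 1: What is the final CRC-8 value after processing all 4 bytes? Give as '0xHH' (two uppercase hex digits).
After byte 1 (0xD8): reg=0x06
After byte 2 (0xF9): reg=0xF3
After byte 3 (0x5D): reg=0x43
After byte 4 (0xB4): reg=0xCB

Answer: 0xCB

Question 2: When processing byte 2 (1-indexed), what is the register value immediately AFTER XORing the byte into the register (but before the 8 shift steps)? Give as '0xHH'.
Answer: 0xFF

Derivation:
Register before byte 2: 0x06
Byte 2: 0xF9
0x06 XOR 0xF9 = 0xFF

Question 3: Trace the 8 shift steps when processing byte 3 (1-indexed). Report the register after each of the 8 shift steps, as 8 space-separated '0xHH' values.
Answer: 0x5B 0xB6 0x6B 0xD6 0xAB 0x51 0xA2 0x43

Derivation:
After byte 1 (0xD8): reg=0x06
After byte 2 (0xF9): reg=0xF3
Register before byte 3: 0xF3
After XOR with byte 0x5D: 0xAE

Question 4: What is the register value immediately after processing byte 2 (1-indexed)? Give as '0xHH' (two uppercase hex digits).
After byte 1 (0xD8): reg=0x06
After byte 2 (0xF9): reg=0xF3

Answer: 0xF3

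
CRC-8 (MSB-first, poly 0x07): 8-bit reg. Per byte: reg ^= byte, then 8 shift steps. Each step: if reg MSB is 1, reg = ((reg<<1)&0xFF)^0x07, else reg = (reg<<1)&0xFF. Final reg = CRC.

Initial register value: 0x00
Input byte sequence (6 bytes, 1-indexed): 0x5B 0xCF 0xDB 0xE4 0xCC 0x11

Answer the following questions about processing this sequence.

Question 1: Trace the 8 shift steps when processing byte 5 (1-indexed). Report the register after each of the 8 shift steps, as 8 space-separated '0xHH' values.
After byte 1 (0x5B): reg=0x86
After byte 2 (0xCF): reg=0xF8
After byte 3 (0xDB): reg=0xE9
After byte 4 (0xE4): reg=0x23
Register before byte 5: 0x23
After XOR with byte 0xCC: 0xEF

Answer: 0xD9 0xB5 0x6D 0xDA 0xB3 0x61 0xC2 0x83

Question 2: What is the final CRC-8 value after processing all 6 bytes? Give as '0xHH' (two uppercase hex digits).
After byte 1 (0x5B): reg=0x86
After byte 2 (0xCF): reg=0xF8
After byte 3 (0xDB): reg=0xE9
After byte 4 (0xE4): reg=0x23
After byte 5 (0xCC): reg=0x83
After byte 6 (0x11): reg=0xF7

Answer: 0xF7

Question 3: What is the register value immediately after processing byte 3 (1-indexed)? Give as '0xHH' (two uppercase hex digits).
After byte 1 (0x5B): reg=0x86
After byte 2 (0xCF): reg=0xF8
After byte 3 (0xDB): reg=0xE9

Answer: 0xE9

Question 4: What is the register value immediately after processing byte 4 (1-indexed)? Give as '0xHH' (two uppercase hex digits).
Answer: 0x23

Derivation:
After byte 1 (0x5B): reg=0x86
After byte 2 (0xCF): reg=0xF8
After byte 3 (0xDB): reg=0xE9
After byte 4 (0xE4): reg=0x23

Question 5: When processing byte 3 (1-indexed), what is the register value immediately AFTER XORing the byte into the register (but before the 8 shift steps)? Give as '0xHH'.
Answer: 0x23

Derivation:
Register before byte 3: 0xF8
Byte 3: 0xDB
0xF8 XOR 0xDB = 0x23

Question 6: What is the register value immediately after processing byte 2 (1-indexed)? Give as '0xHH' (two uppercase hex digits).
Answer: 0xF8

Derivation:
After byte 1 (0x5B): reg=0x86
After byte 2 (0xCF): reg=0xF8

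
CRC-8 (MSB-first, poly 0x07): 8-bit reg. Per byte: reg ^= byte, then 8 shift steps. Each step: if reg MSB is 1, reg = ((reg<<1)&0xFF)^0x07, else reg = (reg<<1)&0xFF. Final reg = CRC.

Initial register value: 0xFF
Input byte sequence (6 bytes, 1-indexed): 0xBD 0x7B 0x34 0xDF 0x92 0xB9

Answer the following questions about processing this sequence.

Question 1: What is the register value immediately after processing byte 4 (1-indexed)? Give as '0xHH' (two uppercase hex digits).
After byte 1 (0xBD): reg=0xC9
After byte 2 (0x7B): reg=0x17
After byte 3 (0x34): reg=0xE9
After byte 4 (0xDF): reg=0x82

Answer: 0x82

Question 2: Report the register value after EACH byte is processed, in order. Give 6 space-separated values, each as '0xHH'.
0xC9 0x17 0xE9 0x82 0x70 0x71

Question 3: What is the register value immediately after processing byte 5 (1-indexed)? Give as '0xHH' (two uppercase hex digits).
After byte 1 (0xBD): reg=0xC9
After byte 2 (0x7B): reg=0x17
After byte 3 (0x34): reg=0xE9
After byte 4 (0xDF): reg=0x82
After byte 5 (0x92): reg=0x70

Answer: 0x70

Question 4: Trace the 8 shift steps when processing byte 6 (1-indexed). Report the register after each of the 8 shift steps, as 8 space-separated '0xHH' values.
Answer: 0x95 0x2D 0x5A 0xB4 0x6F 0xDE 0xBB 0x71

Derivation:
After byte 1 (0xBD): reg=0xC9
After byte 2 (0x7B): reg=0x17
After byte 3 (0x34): reg=0xE9
After byte 4 (0xDF): reg=0x82
After byte 5 (0x92): reg=0x70
Register before byte 6: 0x70
After XOR with byte 0xB9: 0xC9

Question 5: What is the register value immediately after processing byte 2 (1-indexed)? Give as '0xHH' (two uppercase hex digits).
After byte 1 (0xBD): reg=0xC9
After byte 2 (0x7B): reg=0x17

Answer: 0x17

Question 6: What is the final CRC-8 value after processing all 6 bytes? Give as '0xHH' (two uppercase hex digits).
Answer: 0x71

Derivation:
After byte 1 (0xBD): reg=0xC9
After byte 2 (0x7B): reg=0x17
After byte 3 (0x34): reg=0xE9
After byte 4 (0xDF): reg=0x82
After byte 5 (0x92): reg=0x70
After byte 6 (0xB9): reg=0x71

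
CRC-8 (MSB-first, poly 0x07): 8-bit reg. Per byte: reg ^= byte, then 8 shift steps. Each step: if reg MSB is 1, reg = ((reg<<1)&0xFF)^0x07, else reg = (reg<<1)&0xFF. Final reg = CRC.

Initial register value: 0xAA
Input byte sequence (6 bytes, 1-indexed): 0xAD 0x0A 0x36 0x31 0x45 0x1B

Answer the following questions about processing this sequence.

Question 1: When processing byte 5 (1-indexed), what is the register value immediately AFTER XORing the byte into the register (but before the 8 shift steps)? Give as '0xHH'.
Answer: 0xB0

Derivation:
Register before byte 5: 0xF5
Byte 5: 0x45
0xF5 XOR 0x45 = 0xB0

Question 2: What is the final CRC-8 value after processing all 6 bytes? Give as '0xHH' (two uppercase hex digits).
Answer: 0x0E

Derivation:
After byte 1 (0xAD): reg=0x15
After byte 2 (0x0A): reg=0x5D
After byte 3 (0x36): reg=0x16
After byte 4 (0x31): reg=0xF5
After byte 5 (0x45): reg=0x19
After byte 6 (0x1B): reg=0x0E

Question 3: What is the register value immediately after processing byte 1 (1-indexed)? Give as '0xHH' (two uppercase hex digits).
Answer: 0x15

Derivation:
After byte 1 (0xAD): reg=0x15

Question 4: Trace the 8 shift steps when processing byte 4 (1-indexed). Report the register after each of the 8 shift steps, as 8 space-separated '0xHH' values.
Answer: 0x4E 0x9C 0x3F 0x7E 0xFC 0xFF 0xF9 0xF5

Derivation:
After byte 1 (0xAD): reg=0x15
After byte 2 (0x0A): reg=0x5D
After byte 3 (0x36): reg=0x16
Register before byte 4: 0x16
After XOR with byte 0x31: 0x27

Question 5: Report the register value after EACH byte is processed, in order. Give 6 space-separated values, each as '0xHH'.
0x15 0x5D 0x16 0xF5 0x19 0x0E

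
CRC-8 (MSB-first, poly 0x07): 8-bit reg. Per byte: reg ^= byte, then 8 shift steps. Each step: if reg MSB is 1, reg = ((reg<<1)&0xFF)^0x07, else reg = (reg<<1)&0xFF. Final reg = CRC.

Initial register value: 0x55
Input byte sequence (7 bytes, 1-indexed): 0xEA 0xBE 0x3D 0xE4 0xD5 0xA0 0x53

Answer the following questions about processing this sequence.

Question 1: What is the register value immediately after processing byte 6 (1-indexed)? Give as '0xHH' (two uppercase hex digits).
After byte 1 (0xEA): reg=0x34
After byte 2 (0xBE): reg=0xBF
After byte 3 (0x3D): reg=0x87
After byte 4 (0xE4): reg=0x2E
After byte 5 (0xD5): reg=0xEF
After byte 6 (0xA0): reg=0xEA

Answer: 0xEA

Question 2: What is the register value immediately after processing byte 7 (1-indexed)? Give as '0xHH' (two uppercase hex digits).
After byte 1 (0xEA): reg=0x34
After byte 2 (0xBE): reg=0xBF
After byte 3 (0x3D): reg=0x87
After byte 4 (0xE4): reg=0x2E
After byte 5 (0xD5): reg=0xEF
After byte 6 (0xA0): reg=0xEA
After byte 7 (0x53): reg=0x26

Answer: 0x26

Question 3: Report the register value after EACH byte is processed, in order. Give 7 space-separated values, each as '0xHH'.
0x34 0xBF 0x87 0x2E 0xEF 0xEA 0x26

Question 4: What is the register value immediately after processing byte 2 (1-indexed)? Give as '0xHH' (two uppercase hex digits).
Answer: 0xBF

Derivation:
After byte 1 (0xEA): reg=0x34
After byte 2 (0xBE): reg=0xBF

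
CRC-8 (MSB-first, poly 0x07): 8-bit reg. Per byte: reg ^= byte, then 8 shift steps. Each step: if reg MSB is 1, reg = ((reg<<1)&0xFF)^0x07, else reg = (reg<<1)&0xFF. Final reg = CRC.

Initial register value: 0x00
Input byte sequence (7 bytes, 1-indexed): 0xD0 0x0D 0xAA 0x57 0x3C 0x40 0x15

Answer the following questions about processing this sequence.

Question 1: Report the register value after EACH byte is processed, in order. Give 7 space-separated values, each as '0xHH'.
0x3E 0x99 0x99 0x64 0x8F 0x63 0x45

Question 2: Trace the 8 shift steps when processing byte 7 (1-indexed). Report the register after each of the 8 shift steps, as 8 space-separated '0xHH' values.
After byte 1 (0xD0): reg=0x3E
After byte 2 (0x0D): reg=0x99
After byte 3 (0xAA): reg=0x99
After byte 4 (0x57): reg=0x64
After byte 5 (0x3C): reg=0x8F
After byte 6 (0x40): reg=0x63
Register before byte 7: 0x63
After XOR with byte 0x15: 0x76

Answer: 0xEC 0xDF 0xB9 0x75 0xEA 0xD3 0xA1 0x45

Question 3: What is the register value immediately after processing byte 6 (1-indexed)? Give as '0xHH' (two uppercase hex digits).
After byte 1 (0xD0): reg=0x3E
After byte 2 (0x0D): reg=0x99
After byte 3 (0xAA): reg=0x99
After byte 4 (0x57): reg=0x64
After byte 5 (0x3C): reg=0x8F
After byte 6 (0x40): reg=0x63

Answer: 0x63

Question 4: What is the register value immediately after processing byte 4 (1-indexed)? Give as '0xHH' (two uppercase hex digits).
Answer: 0x64

Derivation:
After byte 1 (0xD0): reg=0x3E
After byte 2 (0x0D): reg=0x99
After byte 3 (0xAA): reg=0x99
After byte 4 (0x57): reg=0x64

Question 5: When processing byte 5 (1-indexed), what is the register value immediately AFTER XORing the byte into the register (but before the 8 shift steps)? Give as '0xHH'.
Answer: 0x58

Derivation:
Register before byte 5: 0x64
Byte 5: 0x3C
0x64 XOR 0x3C = 0x58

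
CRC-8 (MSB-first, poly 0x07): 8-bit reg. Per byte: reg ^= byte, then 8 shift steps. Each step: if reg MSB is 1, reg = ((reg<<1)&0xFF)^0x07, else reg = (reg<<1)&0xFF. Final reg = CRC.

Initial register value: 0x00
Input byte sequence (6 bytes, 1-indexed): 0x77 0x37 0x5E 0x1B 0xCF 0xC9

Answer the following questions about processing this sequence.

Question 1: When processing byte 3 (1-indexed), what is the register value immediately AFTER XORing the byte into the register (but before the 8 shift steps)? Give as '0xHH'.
Answer: 0x12

Derivation:
Register before byte 3: 0x4C
Byte 3: 0x5E
0x4C XOR 0x5E = 0x12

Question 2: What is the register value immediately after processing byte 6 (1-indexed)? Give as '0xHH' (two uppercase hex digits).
Answer: 0x5A

Derivation:
After byte 1 (0x77): reg=0x42
After byte 2 (0x37): reg=0x4C
After byte 3 (0x5E): reg=0x7E
After byte 4 (0x1B): reg=0x3C
After byte 5 (0xCF): reg=0xD7
After byte 6 (0xC9): reg=0x5A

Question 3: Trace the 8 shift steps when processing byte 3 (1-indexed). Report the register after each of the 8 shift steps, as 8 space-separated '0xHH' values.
After byte 1 (0x77): reg=0x42
After byte 2 (0x37): reg=0x4C
Register before byte 3: 0x4C
After XOR with byte 0x5E: 0x12

Answer: 0x24 0x48 0x90 0x27 0x4E 0x9C 0x3F 0x7E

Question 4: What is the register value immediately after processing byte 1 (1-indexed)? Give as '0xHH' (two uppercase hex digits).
After byte 1 (0x77): reg=0x42

Answer: 0x42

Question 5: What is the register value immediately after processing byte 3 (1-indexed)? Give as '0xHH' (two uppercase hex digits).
After byte 1 (0x77): reg=0x42
After byte 2 (0x37): reg=0x4C
After byte 3 (0x5E): reg=0x7E

Answer: 0x7E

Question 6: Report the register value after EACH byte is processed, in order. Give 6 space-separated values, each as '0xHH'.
0x42 0x4C 0x7E 0x3C 0xD7 0x5A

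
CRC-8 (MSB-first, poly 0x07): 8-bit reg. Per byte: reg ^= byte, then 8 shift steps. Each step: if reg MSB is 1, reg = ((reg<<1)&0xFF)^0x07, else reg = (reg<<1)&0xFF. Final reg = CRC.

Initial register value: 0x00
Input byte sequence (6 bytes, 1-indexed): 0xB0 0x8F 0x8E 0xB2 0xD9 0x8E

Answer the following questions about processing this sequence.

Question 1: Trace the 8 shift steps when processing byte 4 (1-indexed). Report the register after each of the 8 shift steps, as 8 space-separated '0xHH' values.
Answer: 0x1B 0x36 0x6C 0xD8 0xB7 0x69 0xD2 0xA3

Derivation:
After byte 1 (0xB0): reg=0x19
After byte 2 (0x8F): reg=0xEB
After byte 3 (0x8E): reg=0x3C
Register before byte 4: 0x3C
After XOR with byte 0xB2: 0x8E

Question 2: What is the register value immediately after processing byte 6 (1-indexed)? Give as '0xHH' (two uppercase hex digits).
After byte 1 (0xB0): reg=0x19
After byte 2 (0x8F): reg=0xEB
After byte 3 (0x8E): reg=0x3C
After byte 4 (0xB2): reg=0xA3
After byte 5 (0xD9): reg=0x61
After byte 6 (0x8E): reg=0x83

Answer: 0x83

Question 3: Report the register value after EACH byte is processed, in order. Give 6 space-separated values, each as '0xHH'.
0x19 0xEB 0x3C 0xA3 0x61 0x83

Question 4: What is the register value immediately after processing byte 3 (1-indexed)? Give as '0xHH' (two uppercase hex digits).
Answer: 0x3C

Derivation:
After byte 1 (0xB0): reg=0x19
After byte 2 (0x8F): reg=0xEB
After byte 3 (0x8E): reg=0x3C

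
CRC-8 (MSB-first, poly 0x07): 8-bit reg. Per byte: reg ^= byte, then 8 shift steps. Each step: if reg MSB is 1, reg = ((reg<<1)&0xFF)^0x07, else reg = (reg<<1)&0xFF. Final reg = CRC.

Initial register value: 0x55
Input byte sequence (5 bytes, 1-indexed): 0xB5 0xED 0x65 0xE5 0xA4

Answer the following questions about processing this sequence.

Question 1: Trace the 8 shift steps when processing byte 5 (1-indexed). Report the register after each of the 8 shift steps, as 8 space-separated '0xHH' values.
Answer: 0x3B 0x76 0xEC 0xDF 0xB9 0x75 0xEA 0xD3

Derivation:
After byte 1 (0xB5): reg=0xAE
After byte 2 (0xED): reg=0xCE
After byte 3 (0x65): reg=0x58
After byte 4 (0xE5): reg=0x3A
Register before byte 5: 0x3A
After XOR with byte 0xA4: 0x9E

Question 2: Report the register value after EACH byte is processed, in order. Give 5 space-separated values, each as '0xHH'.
0xAE 0xCE 0x58 0x3A 0xD3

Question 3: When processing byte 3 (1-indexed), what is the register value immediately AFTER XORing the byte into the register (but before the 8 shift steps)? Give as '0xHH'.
Answer: 0xAB

Derivation:
Register before byte 3: 0xCE
Byte 3: 0x65
0xCE XOR 0x65 = 0xAB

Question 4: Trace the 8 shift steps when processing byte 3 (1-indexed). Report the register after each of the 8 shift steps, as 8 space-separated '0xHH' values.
Answer: 0x51 0xA2 0x43 0x86 0x0B 0x16 0x2C 0x58

Derivation:
After byte 1 (0xB5): reg=0xAE
After byte 2 (0xED): reg=0xCE
Register before byte 3: 0xCE
After XOR with byte 0x65: 0xAB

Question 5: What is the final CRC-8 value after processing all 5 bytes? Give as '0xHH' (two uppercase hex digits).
Answer: 0xD3

Derivation:
After byte 1 (0xB5): reg=0xAE
After byte 2 (0xED): reg=0xCE
After byte 3 (0x65): reg=0x58
After byte 4 (0xE5): reg=0x3A
After byte 5 (0xA4): reg=0xD3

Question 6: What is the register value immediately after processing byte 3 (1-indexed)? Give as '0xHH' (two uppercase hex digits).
Answer: 0x58

Derivation:
After byte 1 (0xB5): reg=0xAE
After byte 2 (0xED): reg=0xCE
After byte 3 (0x65): reg=0x58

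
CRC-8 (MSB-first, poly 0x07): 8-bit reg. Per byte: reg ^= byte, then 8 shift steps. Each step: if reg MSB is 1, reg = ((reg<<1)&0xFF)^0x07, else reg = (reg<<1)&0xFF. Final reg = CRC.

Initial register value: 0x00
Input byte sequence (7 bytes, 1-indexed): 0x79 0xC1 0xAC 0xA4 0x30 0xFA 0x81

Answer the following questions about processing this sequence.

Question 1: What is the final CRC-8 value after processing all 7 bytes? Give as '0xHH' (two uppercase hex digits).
After byte 1 (0x79): reg=0x68
After byte 2 (0xC1): reg=0x56
After byte 3 (0xAC): reg=0xE8
After byte 4 (0xA4): reg=0xE3
After byte 5 (0x30): reg=0x37
After byte 6 (0xFA): reg=0x6D
After byte 7 (0x81): reg=0x8A

Answer: 0x8A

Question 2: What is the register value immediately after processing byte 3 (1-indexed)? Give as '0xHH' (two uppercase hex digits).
After byte 1 (0x79): reg=0x68
After byte 2 (0xC1): reg=0x56
After byte 3 (0xAC): reg=0xE8

Answer: 0xE8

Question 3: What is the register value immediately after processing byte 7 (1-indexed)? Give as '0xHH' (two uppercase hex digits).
After byte 1 (0x79): reg=0x68
After byte 2 (0xC1): reg=0x56
After byte 3 (0xAC): reg=0xE8
After byte 4 (0xA4): reg=0xE3
After byte 5 (0x30): reg=0x37
After byte 6 (0xFA): reg=0x6D
After byte 7 (0x81): reg=0x8A

Answer: 0x8A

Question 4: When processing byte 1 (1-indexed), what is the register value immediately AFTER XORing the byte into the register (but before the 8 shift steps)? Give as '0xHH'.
Answer: 0x79

Derivation:
Register before byte 1: 0x00
Byte 1: 0x79
0x00 XOR 0x79 = 0x79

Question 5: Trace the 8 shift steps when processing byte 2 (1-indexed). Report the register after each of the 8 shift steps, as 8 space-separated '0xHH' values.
After byte 1 (0x79): reg=0x68
Register before byte 2: 0x68
After XOR with byte 0xC1: 0xA9

Answer: 0x55 0xAA 0x53 0xA6 0x4B 0x96 0x2B 0x56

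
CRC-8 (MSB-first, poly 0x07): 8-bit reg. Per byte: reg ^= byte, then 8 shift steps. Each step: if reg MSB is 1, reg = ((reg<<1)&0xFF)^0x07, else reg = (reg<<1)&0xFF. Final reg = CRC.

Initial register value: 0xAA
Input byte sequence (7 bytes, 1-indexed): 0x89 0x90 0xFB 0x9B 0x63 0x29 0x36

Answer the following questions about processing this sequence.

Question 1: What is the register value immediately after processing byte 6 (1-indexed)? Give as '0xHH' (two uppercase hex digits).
After byte 1 (0x89): reg=0xE9
After byte 2 (0x90): reg=0x68
After byte 3 (0xFB): reg=0xF0
After byte 4 (0x9B): reg=0x16
After byte 5 (0x63): reg=0x4C
After byte 6 (0x29): reg=0x3C

Answer: 0x3C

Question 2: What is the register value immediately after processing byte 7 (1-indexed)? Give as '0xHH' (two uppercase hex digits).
After byte 1 (0x89): reg=0xE9
After byte 2 (0x90): reg=0x68
After byte 3 (0xFB): reg=0xF0
After byte 4 (0x9B): reg=0x16
After byte 5 (0x63): reg=0x4C
After byte 6 (0x29): reg=0x3C
After byte 7 (0x36): reg=0x36

Answer: 0x36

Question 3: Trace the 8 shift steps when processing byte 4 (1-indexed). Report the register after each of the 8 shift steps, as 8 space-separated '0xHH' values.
Answer: 0xD6 0xAB 0x51 0xA2 0x43 0x86 0x0B 0x16

Derivation:
After byte 1 (0x89): reg=0xE9
After byte 2 (0x90): reg=0x68
After byte 3 (0xFB): reg=0xF0
Register before byte 4: 0xF0
After XOR with byte 0x9B: 0x6B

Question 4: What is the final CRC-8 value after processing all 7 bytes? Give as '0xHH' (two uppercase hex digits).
Answer: 0x36

Derivation:
After byte 1 (0x89): reg=0xE9
After byte 2 (0x90): reg=0x68
After byte 3 (0xFB): reg=0xF0
After byte 4 (0x9B): reg=0x16
After byte 5 (0x63): reg=0x4C
After byte 6 (0x29): reg=0x3C
After byte 7 (0x36): reg=0x36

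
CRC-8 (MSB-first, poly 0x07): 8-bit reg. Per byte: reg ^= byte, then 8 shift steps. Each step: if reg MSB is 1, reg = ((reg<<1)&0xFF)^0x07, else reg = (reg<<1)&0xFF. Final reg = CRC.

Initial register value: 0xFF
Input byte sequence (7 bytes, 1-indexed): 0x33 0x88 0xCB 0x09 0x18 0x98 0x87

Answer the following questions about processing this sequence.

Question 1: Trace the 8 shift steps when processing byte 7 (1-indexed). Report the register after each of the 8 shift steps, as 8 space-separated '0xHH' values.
After byte 1 (0x33): reg=0x6A
After byte 2 (0x88): reg=0xA0
After byte 3 (0xCB): reg=0x16
After byte 4 (0x09): reg=0x5D
After byte 5 (0x18): reg=0xDC
After byte 6 (0x98): reg=0xDB
Register before byte 7: 0xDB
After XOR with byte 0x87: 0x5C

Answer: 0xB8 0x77 0xEE 0xDB 0xB1 0x65 0xCA 0x93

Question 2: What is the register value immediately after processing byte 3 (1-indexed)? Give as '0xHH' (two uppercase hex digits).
After byte 1 (0x33): reg=0x6A
After byte 2 (0x88): reg=0xA0
After byte 3 (0xCB): reg=0x16

Answer: 0x16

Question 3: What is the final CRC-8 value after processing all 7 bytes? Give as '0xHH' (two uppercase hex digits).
Answer: 0x93

Derivation:
After byte 1 (0x33): reg=0x6A
After byte 2 (0x88): reg=0xA0
After byte 3 (0xCB): reg=0x16
After byte 4 (0x09): reg=0x5D
After byte 5 (0x18): reg=0xDC
After byte 6 (0x98): reg=0xDB
After byte 7 (0x87): reg=0x93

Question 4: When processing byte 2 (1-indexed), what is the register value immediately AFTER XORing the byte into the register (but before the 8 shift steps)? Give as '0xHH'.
Answer: 0xE2

Derivation:
Register before byte 2: 0x6A
Byte 2: 0x88
0x6A XOR 0x88 = 0xE2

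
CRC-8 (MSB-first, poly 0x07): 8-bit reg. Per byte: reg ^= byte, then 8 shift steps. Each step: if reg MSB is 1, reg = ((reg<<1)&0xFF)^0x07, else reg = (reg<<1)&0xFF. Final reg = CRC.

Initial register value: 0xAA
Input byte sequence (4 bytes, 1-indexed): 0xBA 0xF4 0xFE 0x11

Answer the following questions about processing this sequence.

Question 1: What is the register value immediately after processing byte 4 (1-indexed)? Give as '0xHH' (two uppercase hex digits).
After byte 1 (0xBA): reg=0x70
After byte 2 (0xF4): reg=0x95
After byte 3 (0xFE): reg=0x16
After byte 4 (0x11): reg=0x15

Answer: 0x15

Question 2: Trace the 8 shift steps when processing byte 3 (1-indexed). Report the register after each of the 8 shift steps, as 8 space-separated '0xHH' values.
After byte 1 (0xBA): reg=0x70
After byte 2 (0xF4): reg=0x95
Register before byte 3: 0x95
After XOR with byte 0xFE: 0x6B

Answer: 0xD6 0xAB 0x51 0xA2 0x43 0x86 0x0B 0x16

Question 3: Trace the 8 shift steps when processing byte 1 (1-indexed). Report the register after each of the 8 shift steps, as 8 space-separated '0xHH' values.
Answer: 0x20 0x40 0x80 0x07 0x0E 0x1C 0x38 0x70

Derivation:
Register before byte 1: 0xAA
After XOR with byte 0xBA: 0x10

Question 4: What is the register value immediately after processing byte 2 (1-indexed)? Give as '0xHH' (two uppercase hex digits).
After byte 1 (0xBA): reg=0x70
After byte 2 (0xF4): reg=0x95

Answer: 0x95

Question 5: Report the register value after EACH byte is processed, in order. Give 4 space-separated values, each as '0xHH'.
0x70 0x95 0x16 0x15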